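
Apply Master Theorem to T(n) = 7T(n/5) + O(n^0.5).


a=7, b=5, c=0.5. log_5(7)=1.209 > c=0.5. Case 1: O(n^log_b(a)) = O(n^1.209)
Complexity: O(n^1.209)


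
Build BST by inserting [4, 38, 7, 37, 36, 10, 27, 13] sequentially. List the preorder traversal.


Root = 4; build tree by BST insertion.
Preorder traversal: [4, 38, 7, 37, 36, 10, 27, 13]


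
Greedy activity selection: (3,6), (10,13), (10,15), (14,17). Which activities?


Greedy: pick earliest-ending, then skip overlaps.
Selected (3 activities): [(3, 6), (10, 13), (14, 17)]


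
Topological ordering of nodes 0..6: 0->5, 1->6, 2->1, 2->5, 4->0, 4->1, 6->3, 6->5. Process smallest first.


Kahn's algorithm, process smallest node first
Order: [2, 4, 0, 1, 6, 3, 5]


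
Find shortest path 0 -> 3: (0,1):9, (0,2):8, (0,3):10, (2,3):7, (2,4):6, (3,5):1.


Dijkstra from 0:
Distances: {0: 0, 1: 9, 2: 8, 3: 10, 4: 14, 5: 11}
Shortest distance to 3 = 10, path = [0, 3]


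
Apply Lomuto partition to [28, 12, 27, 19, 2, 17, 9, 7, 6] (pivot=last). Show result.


Elements <= 6 go left of pivot.
Result: [2, 6, 27, 19, 28, 17, 9, 7, 12], pivot at index 1


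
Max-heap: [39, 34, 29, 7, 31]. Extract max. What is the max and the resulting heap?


Max = 39
Replace root with last, heapify down
Resulting heap: [34, 31, 29, 7]


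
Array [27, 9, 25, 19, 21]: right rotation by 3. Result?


Right rotate by 3: [25, 19, 21, 27, 9]


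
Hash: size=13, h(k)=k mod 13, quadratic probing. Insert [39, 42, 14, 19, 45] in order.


Insertions: 39->slot 0; 42->slot 3; 14->slot 1; 19->slot 6; 45->slot 7
Table: [39, 14, None, 42, None, None, 19, 45, None, None, None, None, None]


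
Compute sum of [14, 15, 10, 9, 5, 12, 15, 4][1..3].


Prefix sums: [0, 14, 29, 39, 48, 53, 65, 80, 84]
Sum[1..3] = prefix[4] - prefix[1] = 48 - 14 = 34


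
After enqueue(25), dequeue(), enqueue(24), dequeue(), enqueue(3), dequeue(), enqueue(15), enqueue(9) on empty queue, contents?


enqueue(25) -> [25]
dequeue() returns 25 -> []
enqueue(24) -> [24]
dequeue() returns 24 -> []
enqueue(3) -> [3]
dequeue() returns 3 -> []
enqueue(15) -> [15]
enqueue(9) -> [15, 9]
Final queue (front to back): [15, 9]


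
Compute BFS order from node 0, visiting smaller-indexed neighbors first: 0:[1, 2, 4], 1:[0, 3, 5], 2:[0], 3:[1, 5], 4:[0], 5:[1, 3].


BFS queue: start with [0]
Visit order: [0, 1, 2, 4, 3, 5]


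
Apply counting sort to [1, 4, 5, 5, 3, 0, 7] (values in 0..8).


Count array: [1, 1, 0, 1, 1, 2, 0, 1, 0]
Reconstruct: [0, 1, 3, 4, 5, 5, 7]


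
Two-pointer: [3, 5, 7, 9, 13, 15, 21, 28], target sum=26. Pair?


Two pointers: lo=0, hi=7
Found pair: (5, 21) summing to 26


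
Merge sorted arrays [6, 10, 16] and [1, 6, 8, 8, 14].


Compare heads, take smaller each step.
Merged: [1, 6, 6, 8, 8, 10, 14, 16]


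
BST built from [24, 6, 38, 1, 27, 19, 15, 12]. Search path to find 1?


BST root = 24
Search for 1: compare at each node
Path: [24, 6, 1]


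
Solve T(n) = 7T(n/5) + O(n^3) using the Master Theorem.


a=7, b=5, c=3. log_5(7)=1.209 < c=3. Case 3: O(n^c) = O(n^3)
Complexity: O(n^3)


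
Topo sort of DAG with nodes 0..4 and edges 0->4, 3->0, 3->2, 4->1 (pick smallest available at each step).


Kahn's algorithm, process smallest node first
Order: [3, 0, 2, 4, 1]


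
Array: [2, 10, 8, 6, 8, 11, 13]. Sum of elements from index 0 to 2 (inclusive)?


Prefix sums: [0, 2, 12, 20, 26, 34, 45, 58]
Sum[0..2] = prefix[3] - prefix[0] = 20 - 0 = 20


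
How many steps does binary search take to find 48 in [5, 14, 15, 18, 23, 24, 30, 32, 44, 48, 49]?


Search for 48:
[0,10] mid=5 arr[5]=24
[6,10] mid=8 arr[8]=44
[9,10] mid=9 arr[9]=48
Total: 3 comparisons


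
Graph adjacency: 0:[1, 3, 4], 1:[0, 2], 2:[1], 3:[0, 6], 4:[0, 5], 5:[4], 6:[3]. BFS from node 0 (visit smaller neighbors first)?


BFS queue: start with [0]
Visit order: [0, 1, 3, 4, 2, 6, 5]


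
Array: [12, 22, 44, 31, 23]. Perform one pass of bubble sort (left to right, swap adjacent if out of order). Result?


After one pass: [12, 22, 31, 23, 44]


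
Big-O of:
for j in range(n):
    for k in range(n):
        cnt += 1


Per nesting level: O(n) * O(n) = O(n^2)
Complexity: O(n^2)


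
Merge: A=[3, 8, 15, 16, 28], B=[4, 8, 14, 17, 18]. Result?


Compare heads, take smaller each step.
Merged: [3, 4, 8, 8, 14, 15, 16, 17, 18, 28]


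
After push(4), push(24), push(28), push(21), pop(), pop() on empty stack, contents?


push(4) -> [4]
push(24) -> [4, 24]
push(28) -> [4, 24, 28]
push(21) -> [4, 24, 28, 21]
pop() returns 21 -> [4, 24, 28]
pop() returns 28 -> [4, 24]
Final stack (bottom to top): [4, 24]


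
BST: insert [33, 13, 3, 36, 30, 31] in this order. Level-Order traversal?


Root = 33; build tree by BST insertion.
Level-Order traversal: [33, 13, 36, 3, 30, 31]


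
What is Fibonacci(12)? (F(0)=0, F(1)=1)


F(n)=F(n-1)+F(n-2)
...F(10)=55, F(11)=89, F(12)=144


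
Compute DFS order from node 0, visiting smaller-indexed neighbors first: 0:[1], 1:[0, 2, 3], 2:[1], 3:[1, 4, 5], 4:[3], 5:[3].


DFS stack-based: start with [0]
Visit order: [0, 1, 2, 3, 4, 5]


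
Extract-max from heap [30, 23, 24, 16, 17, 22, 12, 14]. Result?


Max = 30
Replace root with last, heapify down
Resulting heap: [24, 23, 22, 16, 17, 14, 12]


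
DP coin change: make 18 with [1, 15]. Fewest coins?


dp[0]=0; dp[i]=1+min(dp[i-c] for c in coins)
...dp[13]=13, dp[14]=14, dp[15]=1, dp[16]=2, dp[17]=3, dp[18]=4
Minimum coins for 18 = 4


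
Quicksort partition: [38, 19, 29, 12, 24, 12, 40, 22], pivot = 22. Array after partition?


Elements <= 22 go left of pivot.
Result: [19, 12, 12, 22, 24, 29, 40, 38], pivot at index 3


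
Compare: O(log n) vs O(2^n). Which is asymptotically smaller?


logarithmic grows slower than exponential
O(log n) is asymptotically smaller; O(2^n) grows faster


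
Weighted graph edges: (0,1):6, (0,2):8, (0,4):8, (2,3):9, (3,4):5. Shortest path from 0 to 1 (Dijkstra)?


Dijkstra from 0:
Distances: {0: 0, 1: 6, 2: 8, 3: 13, 4: 8}
Shortest distance to 1 = 6, path = [0, 1]


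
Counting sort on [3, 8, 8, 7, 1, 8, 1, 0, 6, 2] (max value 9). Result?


Count array: [1, 2, 1, 1, 0, 0, 1, 1, 3, 0]
Reconstruct: [0, 1, 1, 2, 3, 6, 7, 8, 8, 8]


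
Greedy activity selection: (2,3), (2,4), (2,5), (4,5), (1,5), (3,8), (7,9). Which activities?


Greedy: pick earliest-ending, then skip overlaps.
Selected (3 activities): [(2, 3), (4, 5), (7, 9)]


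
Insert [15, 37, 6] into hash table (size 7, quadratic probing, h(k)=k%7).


Insertions: 15->slot 1; 37->slot 2; 6->slot 6
Table: [None, 15, 37, None, None, None, 6]


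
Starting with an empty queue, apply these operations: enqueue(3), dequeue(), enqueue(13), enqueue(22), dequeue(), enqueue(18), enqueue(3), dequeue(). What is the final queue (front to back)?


enqueue(3) -> [3]
dequeue() returns 3 -> []
enqueue(13) -> [13]
enqueue(22) -> [13, 22]
dequeue() returns 13 -> [22]
enqueue(18) -> [22, 18]
enqueue(3) -> [22, 18, 3]
dequeue() returns 22 -> [18, 3]
Final queue (front to back): [18, 3]


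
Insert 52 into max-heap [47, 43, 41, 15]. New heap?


Append 52: [47, 43, 41, 15, 52]
Bubble up: swap idx 4(52) with idx 1(43); swap idx 1(52) with idx 0(47)
Result: [52, 47, 41, 15, 43]


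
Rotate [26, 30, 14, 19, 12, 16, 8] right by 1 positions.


Right rotate by 1: [8, 26, 30, 14, 19, 12, 16]


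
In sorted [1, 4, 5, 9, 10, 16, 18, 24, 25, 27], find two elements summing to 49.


Two pointers: lo=0, hi=9
Found pair: (24, 25) summing to 49


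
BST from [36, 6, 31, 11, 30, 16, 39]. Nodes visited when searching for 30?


BST root = 36
Search for 30: compare at each node
Path: [36, 6, 31, 11, 30]


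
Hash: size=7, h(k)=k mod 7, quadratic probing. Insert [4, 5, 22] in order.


Insertions: 4->slot 4; 5->slot 5; 22->slot 1
Table: [None, 22, None, None, 4, 5, None]


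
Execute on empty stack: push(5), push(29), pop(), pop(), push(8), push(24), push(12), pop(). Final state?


push(5) -> [5]
push(29) -> [5, 29]
pop() returns 29 -> [5]
pop() returns 5 -> []
push(8) -> [8]
push(24) -> [8, 24]
push(12) -> [8, 24, 12]
pop() returns 12 -> [8, 24]
Final stack (bottom to top): [8, 24]


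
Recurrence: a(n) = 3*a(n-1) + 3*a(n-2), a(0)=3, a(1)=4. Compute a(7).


Build bottom-up:
...a(5)=1089, a(6)=4131, a(7)=3*4131+3*1089=15660


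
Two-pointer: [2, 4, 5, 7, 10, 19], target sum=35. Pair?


Two pointers: lo=0, hi=5
No pair sums to 35


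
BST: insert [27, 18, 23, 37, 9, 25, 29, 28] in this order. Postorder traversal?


Root = 27; build tree by BST insertion.
Postorder traversal: [9, 25, 23, 18, 28, 29, 37, 27]


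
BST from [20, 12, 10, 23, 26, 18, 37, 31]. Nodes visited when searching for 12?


BST root = 20
Search for 12: compare at each node
Path: [20, 12]


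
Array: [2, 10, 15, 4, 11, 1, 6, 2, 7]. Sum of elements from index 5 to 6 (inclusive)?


Prefix sums: [0, 2, 12, 27, 31, 42, 43, 49, 51, 58]
Sum[5..6] = prefix[7] - prefix[5] = 49 - 42 = 7


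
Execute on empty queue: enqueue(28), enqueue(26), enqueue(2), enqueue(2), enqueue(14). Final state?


enqueue(28) -> [28]
enqueue(26) -> [28, 26]
enqueue(2) -> [28, 26, 2]
enqueue(2) -> [28, 26, 2, 2]
enqueue(14) -> [28, 26, 2, 2, 14]
Final queue (front to back): [28, 26, 2, 2, 14]


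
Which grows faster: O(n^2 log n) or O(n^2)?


quadratic grows slower than n^2 log n
O(n^2) is asymptotically smaller; O(n^2 log n) grows faster


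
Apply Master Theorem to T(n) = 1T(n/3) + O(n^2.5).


a=1, b=3, c=2.5. log_3(1)=0 < c=2.5. Case 3: O(n^c) = O(n^2.500)
Complexity: O(n^2.500)


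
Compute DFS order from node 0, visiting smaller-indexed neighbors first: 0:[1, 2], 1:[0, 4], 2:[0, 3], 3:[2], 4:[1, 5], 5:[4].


DFS stack-based: start with [0]
Visit order: [0, 1, 4, 5, 2, 3]


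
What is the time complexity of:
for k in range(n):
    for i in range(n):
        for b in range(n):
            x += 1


Per nesting level: O(n) * O(n) * O(n) = O(n^3)
Complexity: O(n^3)


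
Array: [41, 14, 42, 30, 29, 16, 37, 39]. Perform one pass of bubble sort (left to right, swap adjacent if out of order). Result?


After one pass: [14, 41, 30, 29, 16, 37, 39, 42]


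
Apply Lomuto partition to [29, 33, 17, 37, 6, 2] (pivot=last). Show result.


Elements <= 2 go left of pivot.
Result: [2, 33, 17, 37, 6, 29], pivot at index 0


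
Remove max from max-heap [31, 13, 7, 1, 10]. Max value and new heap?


Max = 31
Replace root with last, heapify down
Resulting heap: [13, 10, 7, 1]


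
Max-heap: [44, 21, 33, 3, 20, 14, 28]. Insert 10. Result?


Append 10: [44, 21, 33, 3, 20, 14, 28, 10]
Bubble up: swap idx 7(10) with idx 3(3)
Result: [44, 21, 33, 10, 20, 14, 28, 3]


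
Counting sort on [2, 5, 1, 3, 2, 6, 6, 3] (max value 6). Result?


Count array: [0, 1, 2, 2, 0, 1, 2]
Reconstruct: [1, 2, 2, 3, 3, 5, 6, 6]


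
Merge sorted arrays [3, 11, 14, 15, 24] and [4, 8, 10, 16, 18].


Compare heads, take smaller each step.
Merged: [3, 4, 8, 10, 11, 14, 15, 16, 18, 24]


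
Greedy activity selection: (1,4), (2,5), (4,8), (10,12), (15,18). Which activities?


Greedy: pick earliest-ending, then skip overlaps.
Selected (4 activities): [(1, 4), (4, 8), (10, 12), (15, 18)]


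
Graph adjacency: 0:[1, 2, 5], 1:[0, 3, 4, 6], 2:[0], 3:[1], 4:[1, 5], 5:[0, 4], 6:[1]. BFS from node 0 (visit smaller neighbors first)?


BFS queue: start with [0]
Visit order: [0, 1, 2, 5, 3, 4, 6]


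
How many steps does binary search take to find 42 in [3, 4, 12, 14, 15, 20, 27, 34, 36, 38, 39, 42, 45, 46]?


Search for 42:
[0,13] mid=6 arr[6]=27
[7,13] mid=10 arr[10]=39
[11,13] mid=12 arr[12]=45
[11,11] mid=11 arr[11]=42
Total: 4 comparisons


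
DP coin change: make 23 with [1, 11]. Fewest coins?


dp[0]=0; dp[i]=1+min(dp[i-c] for c in coins)
...dp[18]=8, dp[19]=9, dp[20]=10, dp[21]=11, dp[22]=2, dp[23]=3
Minimum coins for 23 = 3


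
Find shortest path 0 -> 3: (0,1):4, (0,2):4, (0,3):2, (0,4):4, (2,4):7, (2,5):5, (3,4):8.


Dijkstra from 0:
Distances: {0: 0, 1: 4, 2: 4, 3: 2, 4: 4, 5: 9}
Shortest distance to 3 = 2, path = [0, 3]


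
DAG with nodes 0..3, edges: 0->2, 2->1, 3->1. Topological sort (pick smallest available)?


Kahn's algorithm, process smallest node first
Order: [0, 2, 3, 1]


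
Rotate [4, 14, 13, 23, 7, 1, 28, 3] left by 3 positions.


Left rotate by 3: [23, 7, 1, 28, 3, 4, 14, 13]


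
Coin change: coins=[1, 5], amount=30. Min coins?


dp[0]=0; dp[i]=1+min(dp[i-c] for c in coins)
...dp[25]=5, dp[26]=6, dp[27]=7, dp[28]=8, dp[29]=9, dp[30]=6
Minimum coins for 30 = 6


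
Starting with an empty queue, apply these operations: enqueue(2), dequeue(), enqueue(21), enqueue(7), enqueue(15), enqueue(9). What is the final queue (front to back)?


enqueue(2) -> [2]
dequeue() returns 2 -> []
enqueue(21) -> [21]
enqueue(7) -> [21, 7]
enqueue(15) -> [21, 7, 15]
enqueue(9) -> [21, 7, 15, 9]
Final queue (front to back): [21, 7, 15, 9]


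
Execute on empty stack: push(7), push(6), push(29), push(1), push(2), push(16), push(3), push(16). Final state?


push(7) -> [7]
push(6) -> [7, 6]
push(29) -> [7, 6, 29]
push(1) -> [7, 6, 29, 1]
push(2) -> [7, 6, 29, 1, 2]
push(16) -> [7, 6, 29, 1, 2, 16]
push(3) -> [7, 6, 29, 1, 2, 16, 3]
push(16) -> [7, 6, 29, 1, 2, 16, 3, 16]
Final stack (bottom to top): [7, 6, 29, 1, 2, 16, 3, 16]


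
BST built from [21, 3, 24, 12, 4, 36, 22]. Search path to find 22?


BST root = 21
Search for 22: compare at each node
Path: [21, 24, 22]


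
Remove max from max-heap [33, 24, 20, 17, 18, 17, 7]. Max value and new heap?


Max = 33
Replace root with last, heapify down
Resulting heap: [24, 18, 20, 17, 7, 17]


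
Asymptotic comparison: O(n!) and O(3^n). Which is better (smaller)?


exponential (base 3) grows slower than factorial
O(3^n) is asymptotically smaller; O(n!) grows faster


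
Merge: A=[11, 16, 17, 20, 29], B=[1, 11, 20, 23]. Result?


Compare heads, take smaller each step.
Merged: [1, 11, 11, 16, 17, 20, 20, 23, 29]


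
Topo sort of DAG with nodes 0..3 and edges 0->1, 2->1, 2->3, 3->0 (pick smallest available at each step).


Kahn's algorithm, process smallest node first
Order: [2, 3, 0, 1]


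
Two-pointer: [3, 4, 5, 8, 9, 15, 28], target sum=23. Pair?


Two pointers: lo=0, hi=6
Found pair: (8, 15) summing to 23


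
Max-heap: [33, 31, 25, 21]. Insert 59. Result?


Append 59: [33, 31, 25, 21, 59]
Bubble up: swap idx 4(59) with idx 1(31); swap idx 1(59) with idx 0(33)
Result: [59, 33, 25, 21, 31]


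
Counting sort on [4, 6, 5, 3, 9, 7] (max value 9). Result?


Count array: [0, 0, 0, 1, 1, 1, 1, 1, 0, 1]
Reconstruct: [3, 4, 5, 6, 7, 9]


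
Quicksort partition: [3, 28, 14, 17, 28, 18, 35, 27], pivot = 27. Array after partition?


Elements <= 27 go left of pivot.
Result: [3, 14, 17, 18, 27, 28, 35, 28], pivot at index 4


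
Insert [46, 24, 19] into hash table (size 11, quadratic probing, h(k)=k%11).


Insertions: 46->slot 2; 24->slot 3; 19->slot 8
Table: [None, None, 46, 24, None, None, None, None, 19, None, None]


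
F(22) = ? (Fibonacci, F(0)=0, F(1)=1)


F(n)=F(n-1)+F(n-2)
...F(20)=6765, F(21)=10946, F(22)=17711


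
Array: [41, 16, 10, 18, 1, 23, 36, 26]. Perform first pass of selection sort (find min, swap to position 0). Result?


After one pass: [1, 16, 10, 18, 41, 23, 36, 26]


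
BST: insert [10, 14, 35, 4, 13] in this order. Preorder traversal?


Root = 10; build tree by BST insertion.
Preorder traversal: [10, 4, 14, 13, 35]


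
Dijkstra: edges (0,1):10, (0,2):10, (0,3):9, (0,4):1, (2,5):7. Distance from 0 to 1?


Dijkstra from 0:
Distances: {0: 0, 1: 10, 2: 10, 3: 9, 4: 1, 5: 17}
Shortest distance to 1 = 10, path = [0, 1]


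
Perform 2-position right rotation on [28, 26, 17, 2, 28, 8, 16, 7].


Right rotate by 2: [16, 7, 28, 26, 17, 2, 28, 8]


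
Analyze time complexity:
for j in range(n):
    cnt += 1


Per nesting level: O(n) = O(n)
Complexity: O(n)


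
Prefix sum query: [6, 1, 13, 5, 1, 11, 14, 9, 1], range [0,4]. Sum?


Prefix sums: [0, 6, 7, 20, 25, 26, 37, 51, 60, 61]
Sum[0..4] = prefix[5] - prefix[0] = 26 - 0 = 26


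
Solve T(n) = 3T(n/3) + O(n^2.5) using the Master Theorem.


a=3, b=3, c=2.5. log_3(3)=1 < c=2.5. Case 3: O(n^c) = O(n^2.500)
Complexity: O(n^2.500)


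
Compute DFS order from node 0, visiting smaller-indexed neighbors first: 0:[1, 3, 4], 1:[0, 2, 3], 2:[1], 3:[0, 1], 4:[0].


DFS stack-based: start with [0]
Visit order: [0, 1, 2, 3, 4]


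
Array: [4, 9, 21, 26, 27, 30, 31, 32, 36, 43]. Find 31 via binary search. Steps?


Search for 31:
[0,9] mid=4 arr[4]=27
[5,9] mid=7 arr[7]=32
[5,6] mid=5 arr[5]=30
[6,6] mid=6 arr[6]=31
Total: 4 comparisons


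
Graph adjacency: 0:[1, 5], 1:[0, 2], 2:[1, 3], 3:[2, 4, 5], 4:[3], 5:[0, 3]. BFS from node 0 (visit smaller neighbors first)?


BFS queue: start with [0]
Visit order: [0, 1, 5, 2, 3, 4]


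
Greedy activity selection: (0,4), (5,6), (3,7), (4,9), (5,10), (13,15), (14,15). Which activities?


Greedy: pick earliest-ending, then skip overlaps.
Selected (3 activities): [(0, 4), (5, 6), (13, 15)]


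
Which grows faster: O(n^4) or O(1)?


constant grows slower than quartic
O(1) is asymptotically smaller; O(n^4) grows faster


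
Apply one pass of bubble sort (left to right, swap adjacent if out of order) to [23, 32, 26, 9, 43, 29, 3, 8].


After one pass: [23, 26, 9, 32, 29, 3, 8, 43]


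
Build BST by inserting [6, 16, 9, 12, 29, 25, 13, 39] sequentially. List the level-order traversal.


Root = 6; build tree by BST insertion.
Level-Order traversal: [6, 16, 9, 29, 12, 25, 39, 13]


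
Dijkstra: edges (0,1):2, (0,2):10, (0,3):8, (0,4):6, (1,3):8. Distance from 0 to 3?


Dijkstra from 0:
Distances: {0: 0, 1: 2, 2: 10, 3: 8, 4: 6}
Shortest distance to 3 = 8, path = [0, 3]


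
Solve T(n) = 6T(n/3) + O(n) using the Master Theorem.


a=6, b=3, c=1. log_3(6)=1.631 > c=1. Case 1: O(n^log_b(a)) = O(n^1.631)
Complexity: O(n^1.631)


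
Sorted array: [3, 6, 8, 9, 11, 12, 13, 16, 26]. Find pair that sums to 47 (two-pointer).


Two pointers: lo=0, hi=8
No pair sums to 47


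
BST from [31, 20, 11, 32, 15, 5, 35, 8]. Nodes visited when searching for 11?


BST root = 31
Search for 11: compare at each node
Path: [31, 20, 11]


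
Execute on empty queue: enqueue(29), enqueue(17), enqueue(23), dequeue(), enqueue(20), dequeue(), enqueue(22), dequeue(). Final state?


enqueue(29) -> [29]
enqueue(17) -> [29, 17]
enqueue(23) -> [29, 17, 23]
dequeue() returns 29 -> [17, 23]
enqueue(20) -> [17, 23, 20]
dequeue() returns 17 -> [23, 20]
enqueue(22) -> [23, 20, 22]
dequeue() returns 23 -> [20, 22]
Final queue (front to back): [20, 22]


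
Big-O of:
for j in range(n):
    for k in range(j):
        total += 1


Per nesting level: O(n) * O(n) [triangular over j] = O(n^2)
Complexity: O(n^2)


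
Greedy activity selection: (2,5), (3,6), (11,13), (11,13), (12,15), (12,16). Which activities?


Greedy: pick earliest-ending, then skip overlaps.
Selected (2 activities): [(2, 5), (11, 13)]


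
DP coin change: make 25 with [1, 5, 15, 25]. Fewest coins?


dp[0]=0; dp[i]=1+min(dp[i-c] for c in coins)
...dp[20]=2, dp[21]=3, dp[22]=4, dp[23]=5, dp[24]=6, dp[25]=1
Minimum coins for 25 = 1


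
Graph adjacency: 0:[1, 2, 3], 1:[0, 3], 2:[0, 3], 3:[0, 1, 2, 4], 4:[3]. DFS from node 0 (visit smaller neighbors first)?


DFS stack-based: start with [0]
Visit order: [0, 1, 3, 2, 4]


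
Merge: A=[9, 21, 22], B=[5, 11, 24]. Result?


Compare heads, take smaller each step.
Merged: [5, 9, 11, 21, 22, 24]


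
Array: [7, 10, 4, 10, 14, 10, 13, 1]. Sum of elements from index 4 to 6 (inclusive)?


Prefix sums: [0, 7, 17, 21, 31, 45, 55, 68, 69]
Sum[4..6] = prefix[7] - prefix[4] = 68 - 31 = 37


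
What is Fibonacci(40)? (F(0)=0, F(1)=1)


F(n)=F(n-1)+F(n-2)
...F(38)=39088169, F(39)=63245986, F(40)=102334155


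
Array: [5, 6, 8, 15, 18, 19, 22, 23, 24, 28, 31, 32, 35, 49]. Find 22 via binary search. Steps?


Search for 22:
[0,13] mid=6 arr[6]=22
Total: 1 comparisons


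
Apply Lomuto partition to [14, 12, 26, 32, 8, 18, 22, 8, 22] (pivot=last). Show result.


Elements <= 22 go left of pivot.
Result: [14, 12, 8, 18, 22, 8, 22, 32, 26], pivot at index 6


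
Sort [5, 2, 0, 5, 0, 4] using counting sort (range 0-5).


Count array: [2, 0, 1, 0, 1, 2]
Reconstruct: [0, 0, 2, 4, 5, 5]


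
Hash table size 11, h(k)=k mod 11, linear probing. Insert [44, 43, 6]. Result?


Insertions: 44->slot 0; 43->slot 10; 6->slot 6
Table: [44, None, None, None, None, None, 6, None, None, None, 43]


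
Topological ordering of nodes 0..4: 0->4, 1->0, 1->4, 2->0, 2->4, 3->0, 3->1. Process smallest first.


Kahn's algorithm, process smallest node first
Order: [2, 3, 1, 0, 4]


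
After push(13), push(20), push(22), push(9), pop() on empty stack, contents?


push(13) -> [13]
push(20) -> [13, 20]
push(22) -> [13, 20, 22]
push(9) -> [13, 20, 22, 9]
pop() returns 9 -> [13, 20, 22]
Final stack (bottom to top): [13, 20, 22]


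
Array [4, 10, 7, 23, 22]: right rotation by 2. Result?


Right rotate by 2: [23, 22, 4, 10, 7]


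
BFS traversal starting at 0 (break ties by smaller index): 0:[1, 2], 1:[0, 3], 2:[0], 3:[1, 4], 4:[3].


BFS queue: start with [0]
Visit order: [0, 1, 2, 3, 4]


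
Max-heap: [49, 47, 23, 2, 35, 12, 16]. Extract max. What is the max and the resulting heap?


Max = 49
Replace root with last, heapify down
Resulting heap: [47, 35, 23, 2, 16, 12]


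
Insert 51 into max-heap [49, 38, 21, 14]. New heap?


Append 51: [49, 38, 21, 14, 51]
Bubble up: swap idx 4(51) with idx 1(38); swap idx 1(51) with idx 0(49)
Result: [51, 49, 21, 14, 38]


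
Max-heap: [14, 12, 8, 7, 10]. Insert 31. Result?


Append 31: [14, 12, 8, 7, 10, 31]
Bubble up: swap idx 5(31) with idx 2(8); swap idx 2(31) with idx 0(14)
Result: [31, 12, 14, 7, 10, 8]


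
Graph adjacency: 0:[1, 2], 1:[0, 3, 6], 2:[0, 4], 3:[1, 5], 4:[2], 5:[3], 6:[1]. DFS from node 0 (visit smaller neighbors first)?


DFS stack-based: start with [0]
Visit order: [0, 1, 3, 5, 6, 2, 4]


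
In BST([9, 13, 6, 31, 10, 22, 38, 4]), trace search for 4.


BST root = 9
Search for 4: compare at each node
Path: [9, 6, 4]


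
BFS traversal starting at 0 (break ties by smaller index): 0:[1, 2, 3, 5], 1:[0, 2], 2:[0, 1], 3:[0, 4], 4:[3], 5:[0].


BFS queue: start with [0]
Visit order: [0, 1, 2, 3, 5, 4]


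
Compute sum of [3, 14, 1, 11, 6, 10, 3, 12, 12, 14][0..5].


Prefix sums: [0, 3, 17, 18, 29, 35, 45, 48, 60, 72, 86]
Sum[0..5] = prefix[6] - prefix[0] = 45 - 0 = 45


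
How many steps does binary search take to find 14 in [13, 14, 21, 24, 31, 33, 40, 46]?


Search for 14:
[0,7] mid=3 arr[3]=24
[0,2] mid=1 arr[1]=14
Total: 2 comparisons


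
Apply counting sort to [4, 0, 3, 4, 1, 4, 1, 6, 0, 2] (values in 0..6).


Count array: [2, 2, 1, 1, 3, 0, 1]
Reconstruct: [0, 0, 1, 1, 2, 3, 4, 4, 4, 6]


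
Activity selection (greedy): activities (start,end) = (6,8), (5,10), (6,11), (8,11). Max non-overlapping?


Greedy: pick earliest-ending, then skip overlaps.
Selected (2 activities): [(6, 8), (8, 11)]


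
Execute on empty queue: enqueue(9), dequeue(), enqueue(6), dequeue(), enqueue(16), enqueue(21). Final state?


enqueue(9) -> [9]
dequeue() returns 9 -> []
enqueue(6) -> [6]
dequeue() returns 6 -> []
enqueue(16) -> [16]
enqueue(21) -> [16, 21]
Final queue (front to back): [16, 21]


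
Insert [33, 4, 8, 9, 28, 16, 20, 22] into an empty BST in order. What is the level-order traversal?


Root = 33; build tree by BST insertion.
Level-Order traversal: [33, 4, 8, 9, 28, 16, 20, 22]


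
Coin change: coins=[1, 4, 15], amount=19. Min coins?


dp[0]=0; dp[i]=1+min(dp[i-c] for c in coins)
...dp[14]=5, dp[15]=1, dp[16]=2, dp[17]=3, dp[18]=4, dp[19]=2
Minimum coins for 19 = 2


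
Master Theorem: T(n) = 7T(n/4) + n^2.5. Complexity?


a=7, b=4, c=2.5. log_4(7)=1.404 < c=2.5. Case 3: O(n^c) = O(n^2.500)
Complexity: O(n^2.500)


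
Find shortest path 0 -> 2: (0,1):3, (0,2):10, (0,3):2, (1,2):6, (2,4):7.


Dijkstra from 0:
Distances: {0: 0, 1: 3, 2: 9, 3: 2, 4: 16}
Shortest distance to 2 = 9, path = [0, 1, 2]


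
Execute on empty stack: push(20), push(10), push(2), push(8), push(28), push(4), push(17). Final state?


push(20) -> [20]
push(10) -> [20, 10]
push(2) -> [20, 10, 2]
push(8) -> [20, 10, 2, 8]
push(28) -> [20, 10, 2, 8, 28]
push(4) -> [20, 10, 2, 8, 28, 4]
push(17) -> [20, 10, 2, 8, 28, 4, 17]
Final stack (bottom to top): [20, 10, 2, 8, 28, 4, 17]


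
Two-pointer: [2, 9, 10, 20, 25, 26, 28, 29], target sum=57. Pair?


Two pointers: lo=0, hi=7
Found pair: (28, 29) summing to 57


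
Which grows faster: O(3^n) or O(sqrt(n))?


sublinear grows slower than exponential (base 3)
O(sqrt(n)) is asymptotically smaller; O(3^n) grows faster


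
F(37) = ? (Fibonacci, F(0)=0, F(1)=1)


F(n)=F(n-1)+F(n-2)
...F(35)=9227465, F(36)=14930352, F(37)=24157817


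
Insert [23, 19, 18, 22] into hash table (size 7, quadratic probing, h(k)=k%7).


Insertions: 23->slot 2; 19->slot 5; 18->slot 4; 22->slot 1
Table: [None, 22, 23, None, 18, 19, None]


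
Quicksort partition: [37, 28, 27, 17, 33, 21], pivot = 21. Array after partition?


Elements <= 21 go left of pivot.
Result: [17, 21, 27, 37, 33, 28], pivot at index 1


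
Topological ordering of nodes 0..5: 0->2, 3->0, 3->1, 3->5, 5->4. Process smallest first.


Kahn's algorithm, process smallest node first
Order: [3, 0, 1, 2, 5, 4]


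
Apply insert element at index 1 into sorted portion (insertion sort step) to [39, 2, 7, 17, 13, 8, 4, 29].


After one pass: [2, 39, 7, 17, 13, 8, 4, 29]


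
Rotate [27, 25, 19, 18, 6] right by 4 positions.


Right rotate by 4: [25, 19, 18, 6, 27]


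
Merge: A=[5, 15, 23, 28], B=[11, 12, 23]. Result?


Compare heads, take smaller each step.
Merged: [5, 11, 12, 15, 23, 23, 28]


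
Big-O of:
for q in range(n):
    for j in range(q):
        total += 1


Per nesting level: O(n) * O(n) [triangular over q] = O(n^2)
Complexity: O(n^2)


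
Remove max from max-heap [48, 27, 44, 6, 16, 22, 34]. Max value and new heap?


Max = 48
Replace root with last, heapify down
Resulting heap: [44, 27, 34, 6, 16, 22]


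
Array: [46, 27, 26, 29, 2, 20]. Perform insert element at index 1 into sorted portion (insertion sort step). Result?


After one pass: [27, 46, 26, 29, 2, 20]


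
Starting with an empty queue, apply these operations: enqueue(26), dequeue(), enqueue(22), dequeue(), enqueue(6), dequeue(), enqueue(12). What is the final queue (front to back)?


enqueue(26) -> [26]
dequeue() returns 26 -> []
enqueue(22) -> [22]
dequeue() returns 22 -> []
enqueue(6) -> [6]
dequeue() returns 6 -> []
enqueue(12) -> [12]
Final queue (front to back): [12]


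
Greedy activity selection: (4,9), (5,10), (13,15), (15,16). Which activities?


Greedy: pick earliest-ending, then skip overlaps.
Selected (3 activities): [(4, 9), (13, 15), (15, 16)]


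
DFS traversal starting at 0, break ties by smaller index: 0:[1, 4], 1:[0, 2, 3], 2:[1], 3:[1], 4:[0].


DFS stack-based: start with [0]
Visit order: [0, 1, 2, 3, 4]


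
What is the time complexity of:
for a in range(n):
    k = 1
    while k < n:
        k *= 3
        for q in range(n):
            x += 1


Per nesting level: O(n) * O(log n) * O(n) = O(n^2 log n)
Complexity: O(n^2 log n)


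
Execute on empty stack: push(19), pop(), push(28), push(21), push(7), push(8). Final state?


push(19) -> [19]
pop() returns 19 -> []
push(28) -> [28]
push(21) -> [28, 21]
push(7) -> [28, 21, 7]
push(8) -> [28, 21, 7, 8]
Final stack (bottom to top): [28, 21, 7, 8]


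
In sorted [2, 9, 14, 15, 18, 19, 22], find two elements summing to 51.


Two pointers: lo=0, hi=6
No pair sums to 51


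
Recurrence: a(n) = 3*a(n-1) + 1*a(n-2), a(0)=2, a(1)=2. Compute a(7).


Build bottom-up:
...a(5)=284, a(6)=938, a(7)=3*938+1*284=3098


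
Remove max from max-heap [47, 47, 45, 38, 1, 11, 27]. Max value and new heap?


Max = 47
Replace root with last, heapify down
Resulting heap: [47, 38, 45, 27, 1, 11]


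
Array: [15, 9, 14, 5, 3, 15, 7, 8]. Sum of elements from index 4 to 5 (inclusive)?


Prefix sums: [0, 15, 24, 38, 43, 46, 61, 68, 76]
Sum[4..5] = prefix[6] - prefix[4] = 61 - 43 = 18


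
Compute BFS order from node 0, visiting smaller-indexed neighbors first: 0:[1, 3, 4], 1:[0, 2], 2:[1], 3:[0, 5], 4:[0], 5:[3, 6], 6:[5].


BFS queue: start with [0]
Visit order: [0, 1, 3, 4, 2, 5, 6]


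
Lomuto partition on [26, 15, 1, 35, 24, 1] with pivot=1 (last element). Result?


Elements <= 1 go left of pivot.
Result: [1, 1, 26, 35, 24, 15], pivot at index 1


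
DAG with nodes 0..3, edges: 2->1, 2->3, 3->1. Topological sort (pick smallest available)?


Kahn's algorithm, process smallest node first
Order: [0, 2, 3, 1]


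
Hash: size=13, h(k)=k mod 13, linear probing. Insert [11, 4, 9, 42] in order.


Insertions: 11->slot 11; 4->slot 4; 9->slot 9; 42->slot 3
Table: [None, None, None, 42, 4, None, None, None, None, 9, None, 11, None]


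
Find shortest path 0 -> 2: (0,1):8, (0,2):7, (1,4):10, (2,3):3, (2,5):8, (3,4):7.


Dijkstra from 0:
Distances: {0: 0, 1: 8, 2: 7, 3: 10, 4: 17, 5: 15}
Shortest distance to 2 = 7, path = [0, 2]


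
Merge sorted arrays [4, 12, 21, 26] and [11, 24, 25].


Compare heads, take smaller each step.
Merged: [4, 11, 12, 21, 24, 25, 26]


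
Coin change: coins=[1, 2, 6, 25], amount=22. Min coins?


dp[0]=0; dp[i]=1+min(dp[i-c] for c in coins)
...dp[17]=5, dp[18]=3, dp[19]=4, dp[20]=4, dp[21]=5, dp[22]=5
Minimum coins for 22 = 5


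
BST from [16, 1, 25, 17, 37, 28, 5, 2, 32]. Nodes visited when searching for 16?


BST root = 16
Search for 16: compare at each node
Path: [16]


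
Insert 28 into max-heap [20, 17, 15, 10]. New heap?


Append 28: [20, 17, 15, 10, 28]
Bubble up: swap idx 4(28) with idx 1(17); swap idx 1(28) with idx 0(20)
Result: [28, 20, 15, 10, 17]


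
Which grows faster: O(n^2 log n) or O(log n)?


logarithmic grows slower than n^2 log n
O(log n) is asymptotically smaller; O(n^2 log n) grows faster


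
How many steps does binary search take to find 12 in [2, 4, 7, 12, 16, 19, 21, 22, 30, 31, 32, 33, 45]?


Search for 12:
[0,12] mid=6 arr[6]=21
[0,5] mid=2 arr[2]=7
[3,5] mid=4 arr[4]=16
[3,3] mid=3 arr[3]=12
Total: 4 comparisons


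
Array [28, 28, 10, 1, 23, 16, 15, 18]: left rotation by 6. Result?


Left rotate by 6: [15, 18, 28, 28, 10, 1, 23, 16]


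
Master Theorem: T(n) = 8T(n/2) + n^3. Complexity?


a=8, b=2, c=3. log_2(8)=3 = c=3. Case 2: O(n^c log n) = O(n^3 log n)
Complexity: O(n^3 log n)


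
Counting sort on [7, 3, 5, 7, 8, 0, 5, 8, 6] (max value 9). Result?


Count array: [1, 0, 0, 1, 0, 2, 1, 2, 2, 0]
Reconstruct: [0, 3, 5, 5, 6, 7, 7, 8, 8]


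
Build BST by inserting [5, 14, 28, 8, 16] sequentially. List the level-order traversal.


Root = 5; build tree by BST insertion.
Level-Order traversal: [5, 14, 8, 28, 16]


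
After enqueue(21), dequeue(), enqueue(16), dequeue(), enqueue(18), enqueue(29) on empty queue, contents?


enqueue(21) -> [21]
dequeue() returns 21 -> []
enqueue(16) -> [16]
dequeue() returns 16 -> []
enqueue(18) -> [18]
enqueue(29) -> [18, 29]
Final queue (front to back): [18, 29]


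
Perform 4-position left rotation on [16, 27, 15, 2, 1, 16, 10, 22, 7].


Left rotate by 4: [1, 16, 10, 22, 7, 16, 27, 15, 2]


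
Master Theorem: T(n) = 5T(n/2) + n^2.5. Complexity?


a=5, b=2, c=2.5. log_2(5)=2.322 < c=2.5. Case 3: O(n^c) = O(n^2.500)
Complexity: O(n^2.500)


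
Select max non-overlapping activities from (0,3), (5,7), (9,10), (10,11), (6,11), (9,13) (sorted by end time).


Greedy: pick earliest-ending, then skip overlaps.
Selected (4 activities): [(0, 3), (5, 7), (9, 10), (10, 11)]


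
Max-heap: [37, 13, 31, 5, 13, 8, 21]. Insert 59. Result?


Append 59: [37, 13, 31, 5, 13, 8, 21, 59]
Bubble up: swap idx 7(59) with idx 3(5); swap idx 3(59) with idx 1(13); swap idx 1(59) with idx 0(37)
Result: [59, 37, 31, 13, 13, 8, 21, 5]


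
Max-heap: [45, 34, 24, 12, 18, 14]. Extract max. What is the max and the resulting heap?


Max = 45
Replace root with last, heapify down
Resulting heap: [34, 18, 24, 12, 14]


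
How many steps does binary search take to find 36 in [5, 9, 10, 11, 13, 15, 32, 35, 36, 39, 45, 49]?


Search for 36:
[0,11] mid=5 arr[5]=15
[6,11] mid=8 arr[8]=36
Total: 2 comparisons


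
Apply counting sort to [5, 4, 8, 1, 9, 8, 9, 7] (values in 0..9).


Count array: [0, 1, 0, 0, 1, 1, 0, 1, 2, 2]
Reconstruct: [1, 4, 5, 7, 8, 8, 9, 9]


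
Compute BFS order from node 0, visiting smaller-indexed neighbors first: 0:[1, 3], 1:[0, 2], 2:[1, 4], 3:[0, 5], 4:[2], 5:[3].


BFS queue: start with [0]
Visit order: [0, 1, 3, 2, 5, 4]


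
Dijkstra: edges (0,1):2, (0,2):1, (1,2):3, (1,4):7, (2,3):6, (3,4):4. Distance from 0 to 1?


Dijkstra from 0:
Distances: {0: 0, 1: 2, 2: 1, 3: 7, 4: 9}
Shortest distance to 1 = 2, path = [0, 1]


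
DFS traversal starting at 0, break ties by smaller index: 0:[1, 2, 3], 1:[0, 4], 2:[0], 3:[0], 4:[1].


DFS stack-based: start with [0]
Visit order: [0, 1, 4, 2, 3]


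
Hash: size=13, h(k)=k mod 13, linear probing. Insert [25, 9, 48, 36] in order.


Insertions: 25->slot 12; 9->slot 9; 48->slot 10; 36->slot 11
Table: [None, None, None, None, None, None, None, None, None, 9, 48, 36, 25]


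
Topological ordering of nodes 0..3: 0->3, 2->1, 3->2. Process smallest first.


Kahn's algorithm, process smallest node first
Order: [0, 3, 2, 1]


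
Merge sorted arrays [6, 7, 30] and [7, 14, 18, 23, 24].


Compare heads, take smaller each step.
Merged: [6, 7, 7, 14, 18, 23, 24, 30]


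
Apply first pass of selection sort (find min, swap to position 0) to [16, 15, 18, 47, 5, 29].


After one pass: [5, 15, 18, 47, 16, 29]


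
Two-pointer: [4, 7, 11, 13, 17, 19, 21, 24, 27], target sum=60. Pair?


Two pointers: lo=0, hi=8
No pair sums to 60


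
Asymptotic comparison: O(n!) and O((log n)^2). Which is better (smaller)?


polylogarithmic grows slower than factorial
O((log n)^2) is asymptotically smaller; O(n!) grows faster


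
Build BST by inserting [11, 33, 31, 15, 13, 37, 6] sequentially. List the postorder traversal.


Root = 11; build tree by BST insertion.
Postorder traversal: [6, 13, 15, 31, 37, 33, 11]


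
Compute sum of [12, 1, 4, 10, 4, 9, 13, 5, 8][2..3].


Prefix sums: [0, 12, 13, 17, 27, 31, 40, 53, 58, 66]
Sum[2..3] = prefix[4] - prefix[2] = 27 - 13 = 14


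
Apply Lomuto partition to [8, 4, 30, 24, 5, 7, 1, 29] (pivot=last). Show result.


Elements <= 29 go left of pivot.
Result: [8, 4, 24, 5, 7, 1, 29, 30], pivot at index 6


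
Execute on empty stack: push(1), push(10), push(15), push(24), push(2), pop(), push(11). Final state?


push(1) -> [1]
push(10) -> [1, 10]
push(15) -> [1, 10, 15]
push(24) -> [1, 10, 15, 24]
push(2) -> [1, 10, 15, 24, 2]
pop() returns 2 -> [1, 10, 15, 24]
push(11) -> [1, 10, 15, 24, 11]
Final stack (bottom to top): [1, 10, 15, 24, 11]


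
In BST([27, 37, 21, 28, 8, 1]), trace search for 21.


BST root = 27
Search for 21: compare at each node
Path: [27, 21]


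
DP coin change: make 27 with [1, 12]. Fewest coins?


dp[0]=0; dp[i]=1+min(dp[i-c] for c in coins)
...dp[22]=11, dp[23]=12, dp[24]=2, dp[25]=3, dp[26]=4, dp[27]=5
Minimum coins for 27 = 5


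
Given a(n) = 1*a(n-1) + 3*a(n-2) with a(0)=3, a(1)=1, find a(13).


Build bottom-up:
...a(11)=13114, a(12)=30307, a(13)=1*30307+3*13114=69649


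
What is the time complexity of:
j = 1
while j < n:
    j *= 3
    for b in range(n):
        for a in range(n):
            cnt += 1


Per nesting level: O(log n) * O(n) * O(n) = O(n^2 log n)
Complexity: O(n^2 log n)


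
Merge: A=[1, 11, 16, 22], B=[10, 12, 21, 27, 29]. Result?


Compare heads, take smaller each step.
Merged: [1, 10, 11, 12, 16, 21, 22, 27, 29]


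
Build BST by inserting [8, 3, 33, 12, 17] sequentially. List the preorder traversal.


Root = 8; build tree by BST insertion.
Preorder traversal: [8, 3, 33, 12, 17]


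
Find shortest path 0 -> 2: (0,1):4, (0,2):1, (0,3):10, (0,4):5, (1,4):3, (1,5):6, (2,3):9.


Dijkstra from 0:
Distances: {0: 0, 1: 4, 2: 1, 3: 10, 4: 5, 5: 10}
Shortest distance to 2 = 1, path = [0, 2]


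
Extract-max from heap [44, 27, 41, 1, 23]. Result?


Max = 44
Replace root with last, heapify down
Resulting heap: [41, 27, 23, 1]


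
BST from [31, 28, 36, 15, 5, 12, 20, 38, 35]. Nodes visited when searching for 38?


BST root = 31
Search for 38: compare at each node
Path: [31, 36, 38]


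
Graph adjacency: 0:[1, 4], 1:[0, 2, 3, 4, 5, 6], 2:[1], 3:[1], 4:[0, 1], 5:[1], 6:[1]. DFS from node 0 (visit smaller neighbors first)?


DFS stack-based: start with [0]
Visit order: [0, 1, 2, 3, 4, 5, 6]


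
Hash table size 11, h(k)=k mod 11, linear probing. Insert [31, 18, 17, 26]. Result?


Insertions: 31->slot 9; 18->slot 7; 17->slot 6; 26->slot 4
Table: [None, None, None, None, 26, None, 17, 18, None, 31, None]


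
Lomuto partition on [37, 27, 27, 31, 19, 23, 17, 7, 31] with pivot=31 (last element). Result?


Elements <= 31 go left of pivot.
Result: [27, 27, 31, 19, 23, 17, 7, 31, 37], pivot at index 7


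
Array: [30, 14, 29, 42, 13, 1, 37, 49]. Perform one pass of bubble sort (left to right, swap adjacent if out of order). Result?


After one pass: [14, 29, 30, 13, 1, 37, 42, 49]


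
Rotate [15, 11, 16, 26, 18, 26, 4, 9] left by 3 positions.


Left rotate by 3: [26, 18, 26, 4, 9, 15, 11, 16]


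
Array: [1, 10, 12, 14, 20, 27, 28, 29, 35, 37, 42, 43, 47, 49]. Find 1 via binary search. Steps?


Search for 1:
[0,13] mid=6 arr[6]=28
[0,5] mid=2 arr[2]=12
[0,1] mid=0 arr[0]=1
Total: 3 comparisons


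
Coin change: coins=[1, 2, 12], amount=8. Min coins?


dp[0]=0; dp[i]=1+min(dp[i-c] for c in coins)
...dp[3]=2, dp[4]=2, dp[5]=3, dp[6]=3, dp[7]=4, dp[8]=4
Minimum coins for 8 = 4


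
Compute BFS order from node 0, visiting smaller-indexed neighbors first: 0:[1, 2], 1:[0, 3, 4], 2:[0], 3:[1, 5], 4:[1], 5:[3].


BFS queue: start with [0]
Visit order: [0, 1, 2, 3, 4, 5]


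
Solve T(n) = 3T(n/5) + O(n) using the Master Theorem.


a=3, b=5, c=1. log_5(3)=0.683 < c=1. Case 3: O(n^c) = O(n)
Complexity: O(n)


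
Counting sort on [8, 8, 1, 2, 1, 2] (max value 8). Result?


Count array: [0, 2, 2, 0, 0, 0, 0, 0, 2]
Reconstruct: [1, 1, 2, 2, 8, 8]


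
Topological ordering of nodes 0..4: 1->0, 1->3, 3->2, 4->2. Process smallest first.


Kahn's algorithm, process smallest node first
Order: [1, 0, 3, 4, 2]


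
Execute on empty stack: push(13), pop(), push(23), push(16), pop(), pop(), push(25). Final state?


push(13) -> [13]
pop() returns 13 -> []
push(23) -> [23]
push(16) -> [23, 16]
pop() returns 16 -> [23]
pop() returns 23 -> []
push(25) -> [25]
Final stack (bottom to top): [25]


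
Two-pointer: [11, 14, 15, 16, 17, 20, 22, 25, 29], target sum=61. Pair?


Two pointers: lo=0, hi=8
No pair sums to 61


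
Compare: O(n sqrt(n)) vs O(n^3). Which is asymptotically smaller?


n^1.5 grows slower than cubic
O(n sqrt(n)) is asymptotically smaller; O(n^3) grows faster


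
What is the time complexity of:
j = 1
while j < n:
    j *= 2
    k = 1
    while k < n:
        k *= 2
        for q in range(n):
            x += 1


Per nesting level: O(log n) * O(log n) * O(n) = O(n (log n)^2)
Complexity: O(n (log n)^2)
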